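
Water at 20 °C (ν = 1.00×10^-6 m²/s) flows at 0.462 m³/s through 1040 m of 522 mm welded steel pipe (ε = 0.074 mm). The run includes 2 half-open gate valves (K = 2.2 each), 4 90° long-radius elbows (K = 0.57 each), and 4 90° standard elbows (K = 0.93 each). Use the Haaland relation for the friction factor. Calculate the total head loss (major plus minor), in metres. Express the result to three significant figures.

H_L ≈ 9.00 m

V = 4Q/(πD²) = 2.159 m/s; V²/2g = 0.2375 m
Re = 1.13×10^6, ε/D = 1.42×10^-4 → f = 0.01380 (Haaland)
Major: h_f = f(L/D)·V²/2g = 0.01380·1992·0.2375 = 6.530 m
Minor: ΣK = 10.4; h_m = ΣK·V²/2g = 2.470 m
Total H_L = 6.530 + 2.470 = 9.000 m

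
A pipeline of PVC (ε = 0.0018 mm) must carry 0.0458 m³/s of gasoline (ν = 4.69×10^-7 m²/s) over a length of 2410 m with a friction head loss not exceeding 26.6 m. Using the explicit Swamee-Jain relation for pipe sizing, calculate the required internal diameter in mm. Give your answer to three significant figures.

D ≈ 184 mm

Swamee-Jain (Type III): D = 0.66·[ε^1.25·(LQ²/(gh_f))^4.75 + ν·Q^9.4·(L/(gh_f))^5.2]^0.04
LQ²/(gh_f) = 0.01937; L/(gh_f) = 9.236
Term 1 = ε^1.25·(…)^4.75 = 4.82×10^-16; Term 2 = ν·Q^9.4·(…)^5.2 = 1.27×10^-14
D = 0.66·(4.82×10^-16 + 1.27×10^-14)^0.04 = 0.1838 m = 184 mm
Check: V = 1.73 m/s, Re = 6.76×10^5, f = 0.01260, h_f = 25.1 m ≈ 26.6 m ✓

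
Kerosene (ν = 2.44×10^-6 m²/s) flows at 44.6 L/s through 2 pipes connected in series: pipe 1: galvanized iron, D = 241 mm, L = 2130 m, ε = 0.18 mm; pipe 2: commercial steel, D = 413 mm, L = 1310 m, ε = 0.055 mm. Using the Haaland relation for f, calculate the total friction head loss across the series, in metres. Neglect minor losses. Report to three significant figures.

H ≈ 9.47 m

Pipe 1: V = 0.9777 m/s, Re = 9.66×10^4, ε/D = 7.47×10^-4, f = 0.02113, h_1 = f(L/D)V²/2g = 9.098 m
Pipe 2: V = 0.3329 m/s, Re = 5.64×10^4, ε/D = 1.33×10^-4, f = 0.02058, h_2 = f(L/D)V²/2g = 0.3688 m
Series → Q common, losses add: H = Σh = 9.467 m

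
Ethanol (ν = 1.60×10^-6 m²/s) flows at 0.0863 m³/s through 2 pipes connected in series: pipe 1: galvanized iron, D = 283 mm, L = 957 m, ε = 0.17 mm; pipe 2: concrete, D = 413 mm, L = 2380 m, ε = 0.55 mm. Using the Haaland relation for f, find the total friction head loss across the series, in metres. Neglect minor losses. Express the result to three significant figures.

Pipe 1: V = 1.372 m/s, Re = 2.43×10^5, ε/D = 6.01×10^-4, f = 0.01888, h_1 = f(L/D)V²/2g = 6.126 m
Pipe 2: V = 0.6442 m/s, Re = 1.66×10^5, ε/D = 0.00133, f = 0.02234, h_2 = f(L/D)V²/2g = 2.723 m
Series → Q common, losses add: H = Σh = 8.850 m

H ≈ 8.85 m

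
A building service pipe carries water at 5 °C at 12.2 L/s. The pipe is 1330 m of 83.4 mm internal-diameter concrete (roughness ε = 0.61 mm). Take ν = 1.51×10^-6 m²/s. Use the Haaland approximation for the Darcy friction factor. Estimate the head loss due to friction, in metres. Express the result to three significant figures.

V = 4Q/(πD²) = 4·0.0122/(π·0.0834²) = 2.233 m/s
Re = VD/ν = 2.233·0.0834/1.51×10^-6 = 1.23×10^5 → turbulent
ε/D = 0.61/83.4 = 0.00731
Haaland: f = 0.03481
h_f = f(L/D)V²/(2g) = 0.03481·(1330/0.0834)·2.233²/(2·9.81) = 141.1 m

h_f ≈ 141 m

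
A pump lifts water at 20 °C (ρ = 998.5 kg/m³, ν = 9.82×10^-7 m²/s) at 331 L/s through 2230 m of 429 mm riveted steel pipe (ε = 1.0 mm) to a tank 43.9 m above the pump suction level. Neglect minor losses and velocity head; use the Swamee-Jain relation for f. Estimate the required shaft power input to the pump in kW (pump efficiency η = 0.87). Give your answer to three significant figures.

V = 4Q/(πD²) = 2.290 m/s; Re = 1.00×10^6; ε/D = 0.00233; f = 0.02464
h_f = f(L/D)V²/2g = 34.23 m
Total head H = z + h_f = 43.9 + 34.23 = 78.13 m
P_hyd = ρgQH = 998.5·9.81·0.331·78.13 = 253.3 kW
P_shaft = P_hyd/η = 253.3/0.87 = 291.2 kW

P_shaft ≈ 291 kW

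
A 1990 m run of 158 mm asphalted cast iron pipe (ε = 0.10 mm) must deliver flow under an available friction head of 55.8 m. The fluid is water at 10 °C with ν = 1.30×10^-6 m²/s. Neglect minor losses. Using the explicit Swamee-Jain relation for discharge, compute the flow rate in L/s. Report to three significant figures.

Q ≈ 41.8 L/s

Swamee-Jain (Type II): Q = -0.965·√(gD⁵h_f/L)·ln[ε/(3.7D) + √(3.17ν²L/(gD³h_f))]
√(gD⁵h_f/L) = √(9.81·0.158⁵·55.8/1990) = 0.005204
ε/(3.7D) = 1.71×10^-4; √(3.17ν²L/(gD³h_f)) = 7.03×10^-5
Q = -0.965·0.005204·ln(2.413×10^-4) = 0.04183 m³/s
Check: V = 2.13 m/s, Re = 2.59×10^5, f = 0.01923, h_f = 56.2 m ≈ 55.8 m ✓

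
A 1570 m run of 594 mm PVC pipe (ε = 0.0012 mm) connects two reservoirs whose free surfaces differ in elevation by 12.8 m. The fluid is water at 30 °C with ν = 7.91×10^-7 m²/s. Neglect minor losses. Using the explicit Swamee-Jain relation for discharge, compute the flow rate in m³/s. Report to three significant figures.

Swamee-Jain (Type II): Q = -0.965·√(gD⁵h_f/L)·ln[ε/(3.7D) + √(3.17ν²L/(gD³h_f))]
√(gD⁵h_f/L) = √(9.81·0.594⁵·12.8/1570) = 0.07691
ε/(3.7D) = 5.46×10^-7; √(3.17ν²L/(gD³h_f)) = 1.09×10^-5
Q = -0.965·0.07691·ln(1.142×10^-5) = 0.8445 m³/s
Check: V = 3.05 m/s, Re = 2.29×10^6, f = 0.01023, h_f = 12.8 m ≈ 12.8 m ✓

Q ≈ 0.845 m³/s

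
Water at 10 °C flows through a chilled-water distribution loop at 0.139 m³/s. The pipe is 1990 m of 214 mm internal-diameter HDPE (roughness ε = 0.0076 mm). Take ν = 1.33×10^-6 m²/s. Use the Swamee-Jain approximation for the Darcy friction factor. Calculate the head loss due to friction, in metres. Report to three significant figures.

V = 4Q/(πD²) = 4·0.139/(π·0.214²) = 3.865 m/s
Re = VD/ν = 3.865·0.214/1.33×10^-6 = 6.22×10^5 → turbulent
ε/D = 0.0076/214 = 3.55×10^-5
Swamee-Jain: f = 0.01321
h_f = f(L/D)V²/(2g) = 0.01321·(1990/0.214)·3.865²/(2·9.81) = 93.51 m

h_f ≈ 93.5 m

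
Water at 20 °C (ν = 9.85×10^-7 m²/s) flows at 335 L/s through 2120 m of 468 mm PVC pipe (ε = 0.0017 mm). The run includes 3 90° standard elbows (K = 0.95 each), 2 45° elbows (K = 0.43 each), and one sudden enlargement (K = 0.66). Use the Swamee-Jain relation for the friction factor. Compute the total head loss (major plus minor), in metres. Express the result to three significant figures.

V = 4Q/(πD²) = 1.947 m/s; V²/2g = 0.1933 m
Re = 9.25×10^5, ε/D = 3.63×10^-6 → f = 0.01185 (Swamee-Jain)
Major: h_f = f(L/D)·V²/2g = 0.01185·4530·0.1933 = 10.37 m
Minor: ΣK = 4.37; h_m = ΣK·V²/2g = 0.8447 m
Total H_L = 10.37 + 0.8447 = 11.22 m

H_L ≈ 11.2 m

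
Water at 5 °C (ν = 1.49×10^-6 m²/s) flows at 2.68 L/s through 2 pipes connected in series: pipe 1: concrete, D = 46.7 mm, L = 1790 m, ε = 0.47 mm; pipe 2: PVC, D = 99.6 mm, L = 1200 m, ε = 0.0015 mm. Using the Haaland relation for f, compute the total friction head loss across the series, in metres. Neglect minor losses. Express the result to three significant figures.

H ≈ 189 m

Pipe 1: V = 1.565 m/s, Re = 4.90×10^4, ε/D = 0.0101, f = 0.03918, h_1 = f(L/D)V²/2g = 187.4 m
Pipe 2: V = 0.3440 m/s, Re = 2.30×10^4, ε/D = 1.51×10^-5, f = 0.02489, h_2 = f(L/D)V²/2g = 1.809 m
Series → Q common, losses add: H = Σh = 189.2 m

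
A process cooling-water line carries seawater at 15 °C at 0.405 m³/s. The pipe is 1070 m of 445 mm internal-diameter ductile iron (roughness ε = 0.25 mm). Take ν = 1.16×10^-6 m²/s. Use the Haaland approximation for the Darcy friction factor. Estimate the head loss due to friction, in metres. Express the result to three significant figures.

h_f ≈ 14.6 m

V = 4Q/(πD²) = 4·0.405/(π·0.445²) = 2.604 m/s
Re = VD/ν = 2.604·0.445/1.16×10^-6 = 9.99×10^5 → turbulent
ε/D = 0.25/445 = 5.62×10^-4
Haaland: f = 0.01758
h_f = f(L/D)V²/(2g) = 0.01758·(1070/0.445)·2.604²/(2·9.81) = 14.61 m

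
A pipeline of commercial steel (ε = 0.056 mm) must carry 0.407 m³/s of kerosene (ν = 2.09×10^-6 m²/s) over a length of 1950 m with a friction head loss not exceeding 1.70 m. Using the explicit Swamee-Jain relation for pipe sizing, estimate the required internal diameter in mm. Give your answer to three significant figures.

Swamee-Jain (Type III): D = 0.66·[ε^1.25·(LQ²/(gh_f))^4.75 + ν·Q^9.4·(L/(gh_f))^5.2]^0.04
LQ²/(gh_f) = 19.37; L/(gh_f) = 116.9
Term 1 = ε^1.25·(…)^4.75 = 6.29; Term 2 = ν·Q^9.4·(…)^5.2 = 25.3
D = 0.66·(6.29 + 25.3)^0.04 = 0.7578 m = 758 mm
Check: V = 0.902 m/s, Re = 3.27×10^5, f = 0.01499, h_f = 1.60 m ≈ 1.70 m ✓

D ≈ 758 mm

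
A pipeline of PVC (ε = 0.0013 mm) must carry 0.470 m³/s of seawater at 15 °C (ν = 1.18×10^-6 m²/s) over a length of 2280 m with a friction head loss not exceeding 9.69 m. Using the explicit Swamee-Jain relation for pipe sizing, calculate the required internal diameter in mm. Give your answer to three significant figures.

D ≈ 558 mm

Swamee-Jain (Type III): D = 0.66·[ε^1.25·(LQ²/(gh_f))^4.75 + ν·Q^9.4·(L/(gh_f))^5.2]^0.04
LQ²/(gh_f) = 5.298; L/(gh_f) = 23.99
Term 1 = ε^1.25·(…)^4.75 = 1.21×10^-4; Term 2 = ν·Q^9.4·(…)^5.2 = 0.0146
D = 0.66·(1.21×10^-4 + 0.0146)^0.04 = 0.5576 m = 558 mm
Check: V = 1.92 m/s, Re = 9.10×10^5, f = 0.01185, h_f = 9.15 m ≈ 9.69 m ✓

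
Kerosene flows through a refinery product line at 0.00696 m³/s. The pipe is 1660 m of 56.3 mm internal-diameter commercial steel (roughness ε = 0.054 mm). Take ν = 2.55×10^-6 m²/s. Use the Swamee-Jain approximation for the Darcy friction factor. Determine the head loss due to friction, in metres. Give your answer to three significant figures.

h_f ≈ 275 m

V = 4Q/(πD²) = 4·0.00696/(π·0.0563²) = 2.796 m/s
Re = VD/ν = 2.796·0.0563/2.55×10^-6 = 6.17×10^4 → turbulent
ε/D = 0.054/56.3 = 9.59×10^-4
Swamee-Jain: f = 0.02341
h_f = f(L/D)V²/(2g) = 0.02341·(1660/0.0563)·2.796²/(2·9.81) = 275.0 m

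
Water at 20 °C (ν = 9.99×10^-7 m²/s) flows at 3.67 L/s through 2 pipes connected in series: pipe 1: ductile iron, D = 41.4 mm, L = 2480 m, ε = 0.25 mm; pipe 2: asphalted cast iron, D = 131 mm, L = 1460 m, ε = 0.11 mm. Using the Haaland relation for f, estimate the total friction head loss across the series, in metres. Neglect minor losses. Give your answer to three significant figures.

H ≈ 748 m

Pipe 1: V = 2.726 m/s, Re = 1.13×10^5, ε/D = 0.00604, f = 0.03292, h_1 = f(L/D)V²/2g = 747.0 m
Pipe 2: V = 0.2723 m/s, Re = 3.57×10^4, ε/D = 8.40×10^-4, f = 0.02452, h_2 = f(L/D)V²/2g = 1.033 m
Series → Q common, losses add: H = Σh = 748.0 m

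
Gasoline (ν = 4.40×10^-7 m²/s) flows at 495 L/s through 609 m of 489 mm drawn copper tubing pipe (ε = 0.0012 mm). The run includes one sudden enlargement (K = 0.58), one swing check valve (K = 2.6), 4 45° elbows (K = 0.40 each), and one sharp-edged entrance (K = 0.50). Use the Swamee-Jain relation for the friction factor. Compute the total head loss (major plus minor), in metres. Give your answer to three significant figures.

H_L ≈ 6.23 m

V = 4Q/(πD²) = 2.636 m/s; V²/2g = 0.3541 m
Re = 2.93×10^6, ε/D = 2.45×10^-6 → f = 0.009884 (Swamee-Jain)
Major: h_f = f(L/D)·V²/2g = 0.009884·1245·0.3541 = 4.359 m
Minor: ΣK = 5.28; h_m = ΣK·V²/2g = 1.870 m
Total H_L = 4.359 + 1.870 = 6.228 m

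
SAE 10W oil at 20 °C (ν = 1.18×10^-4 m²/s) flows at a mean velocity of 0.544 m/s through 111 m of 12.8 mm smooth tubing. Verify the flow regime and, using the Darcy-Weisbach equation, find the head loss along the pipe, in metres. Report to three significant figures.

h_f ≈ 142 m

Re = VD/ν = 0.544·0.01280/1.18×10^-4 = 59.0 → laminar (Re < 2300)
f = 64/Re = 1.085
h_f = f(L/D)V²/(2g) = 1.085·(111/0.01280)·0.544²/(2·9.81) = 141.9 m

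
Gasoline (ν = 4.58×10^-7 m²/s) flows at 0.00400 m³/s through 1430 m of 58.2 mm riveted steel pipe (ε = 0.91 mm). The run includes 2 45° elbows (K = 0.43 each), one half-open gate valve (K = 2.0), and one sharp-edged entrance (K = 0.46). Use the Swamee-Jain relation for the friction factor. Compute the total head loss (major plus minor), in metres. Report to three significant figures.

V = 4Q/(πD²) = 1.504 m/s; V²/2g = 0.1152 m
Re = 1.91×10^5, ε/D = 0.0156 → f = 0.04474 (Swamee-Jain)
Major: h_f = f(L/D)·V²/2g = 0.04474·24570·0.1152 = 126.7 m
Minor: ΣK = 3.32; h_m = ΣK·V²/2g = 0.3825 m
Total H_L = 126.7 + 0.3825 = 127.1 m

H_L ≈ 127 m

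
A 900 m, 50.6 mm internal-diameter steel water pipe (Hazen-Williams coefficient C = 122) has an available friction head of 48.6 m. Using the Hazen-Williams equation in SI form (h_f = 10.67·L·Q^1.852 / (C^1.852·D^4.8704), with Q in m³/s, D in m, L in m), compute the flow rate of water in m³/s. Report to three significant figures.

Q ≈ 0.00275 m³/s

Rearranging: Q = [h_f·C^1.852·D^4.8704 / (10.67·L)]^(1/1.852)
Q = [48.6·122^1.852·0.0506^4.8704 / (10.67·900)]^0.540 = 0.002747 m³/s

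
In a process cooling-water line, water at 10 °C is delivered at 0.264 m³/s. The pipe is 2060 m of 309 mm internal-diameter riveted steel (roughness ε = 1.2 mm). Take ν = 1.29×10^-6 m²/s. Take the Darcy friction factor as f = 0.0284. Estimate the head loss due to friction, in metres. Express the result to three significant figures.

h_f ≈ 120 m

V = 4Q/(πD²) = 4·0.264/(π·0.309²) = 3.520 m/s
h_f = f(L/D)V²/(2g) = 0.02840·(2060/0.309)·3.520²/(2·9.81) = 119.6 m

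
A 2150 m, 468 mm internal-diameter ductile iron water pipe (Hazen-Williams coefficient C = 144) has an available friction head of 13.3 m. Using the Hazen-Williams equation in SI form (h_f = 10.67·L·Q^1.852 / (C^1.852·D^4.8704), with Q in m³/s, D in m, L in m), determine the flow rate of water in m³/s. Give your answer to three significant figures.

Q ≈ 0.350 m³/s

Rearranging: Q = [h_f·C^1.852·D^4.8704 / (10.67·L)]^(1/1.852)
Q = [13.3·144^1.852·0.468^4.8704 / (10.67·2150)]^0.540 = 0.3495 m³/s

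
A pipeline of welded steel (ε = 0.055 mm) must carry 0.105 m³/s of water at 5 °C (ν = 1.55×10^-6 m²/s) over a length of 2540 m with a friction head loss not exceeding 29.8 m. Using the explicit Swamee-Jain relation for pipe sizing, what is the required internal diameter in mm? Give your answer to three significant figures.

Swamee-Jain (Type III): D = 0.66·[ε^1.25·(LQ²/(gh_f))^4.75 + ν·Q^9.4·(L/(gh_f))^5.2]^0.04
LQ²/(gh_f) = 0.09579; L/(gh_f) = 8.689
Term 1 = ε^1.25·(…)^4.75 = 6.87×10^-11; Term 2 = ν·Q^9.4·(…)^5.2 = 7.45×10^-11
D = 0.66·(6.87×10^-11 + 7.45×10^-11)^0.04 = 0.2665 m = 267 mm
Check: V = 1.88 m/s, Re = 3.24×10^5, f = 0.01623, h_f = 27.9 m ≈ 29.8 m ✓

D ≈ 267 mm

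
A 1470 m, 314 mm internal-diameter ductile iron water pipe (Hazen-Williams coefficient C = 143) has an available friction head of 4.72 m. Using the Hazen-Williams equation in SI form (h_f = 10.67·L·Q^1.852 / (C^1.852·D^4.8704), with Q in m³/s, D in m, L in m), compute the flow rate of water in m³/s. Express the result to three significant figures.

Rearranging: Q = [h_f·C^1.852·D^4.8704 / (10.67·L)]^(1/1.852)
Q = [4.72·143^1.852·0.314^4.8704 / (10.67·1470)]^0.540 = 0.08529 m³/s

Q ≈ 0.0853 m³/s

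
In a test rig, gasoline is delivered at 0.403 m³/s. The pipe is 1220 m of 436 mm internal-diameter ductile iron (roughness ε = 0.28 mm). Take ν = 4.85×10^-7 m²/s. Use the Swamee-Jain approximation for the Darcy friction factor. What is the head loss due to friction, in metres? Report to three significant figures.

h_f ≈ 18.6 m

V = 4Q/(πD²) = 4·0.403/(π·0.436²) = 2.699 m/s
Re = VD/ν = 2.699·0.436/4.85×10^-7 = 2.43×10^6 → turbulent
ε/D = 0.28/436 = 6.42×10^-4
Swamee-Jain: f = 0.01792
h_f = f(L/D)V²/(2g) = 0.01792·(1220/0.436)·2.699²/(2·9.81) = 18.62 m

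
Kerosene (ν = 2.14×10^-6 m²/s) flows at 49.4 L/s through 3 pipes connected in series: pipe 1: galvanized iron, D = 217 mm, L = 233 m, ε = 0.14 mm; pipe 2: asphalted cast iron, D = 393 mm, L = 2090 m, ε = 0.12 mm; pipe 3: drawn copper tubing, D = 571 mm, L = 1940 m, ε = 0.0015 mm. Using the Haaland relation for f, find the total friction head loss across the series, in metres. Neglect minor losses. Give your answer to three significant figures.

H ≈ 2.99 m

Pipe 1: V = 1.336 m/s, Re = 1.35×10^5, ε/D = 6.45×10^-4, f = 0.02001, h_1 = f(L/D)V²/2g = 1.954 m
Pipe 2: V = 0.4072 m/s, Re = 7.48×10^4, ε/D = 3.05×10^-4, f = 0.02014, h_2 = f(L/D)V²/2g = 0.9052 m
Pipe 3: V = 0.1929 m/s, Re = 5.15×10^4, ε/D = 2.63×10^-6, f = 0.02058, h_3 = f(L/D)V²/2g = 0.1327 m
Series → Q common, losses add: H = Σh = 2.992 m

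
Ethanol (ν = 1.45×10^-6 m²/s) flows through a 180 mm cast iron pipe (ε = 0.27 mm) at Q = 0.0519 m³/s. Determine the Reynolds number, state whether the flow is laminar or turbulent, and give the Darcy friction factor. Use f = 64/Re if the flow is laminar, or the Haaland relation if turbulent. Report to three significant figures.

V = 4Q/(πD²) = 2.040 m/s
Re = VD/ν = 2.040·0.180/1.45×10^-6 = 2.53×10^5
Re > 4000 → turbulent; ε/D = 0.00150
Haaland: f = 0.02253

Re ≈ 2.53×10^5; turbulent; f ≈ 0.0225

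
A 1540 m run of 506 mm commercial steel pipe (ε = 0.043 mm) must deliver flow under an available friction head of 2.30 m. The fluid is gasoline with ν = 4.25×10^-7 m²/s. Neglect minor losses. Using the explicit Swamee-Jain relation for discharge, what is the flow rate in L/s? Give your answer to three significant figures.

Q ≈ 215 L/s

Swamee-Jain (Type II): Q = -0.965·√(gD⁵h_f/L)·ln[ε/(3.7D) + √(3.17ν²L/(gD³h_f))]
√(gD⁵h_f/L) = √(9.81·0.506⁵·2.30/1540) = 0.02205
ε/(3.7D) = 2.30×10^-5; √(3.17ν²L/(gD³h_f)) = 1.74×10^-5
Q = -0.965·0.02205·ln(4.034×10^-5) = 0.2153 m³/s
Check: V = 1.07 m/s, Re = 1.27×10^6, f = 0.01301, h_f = 2.31 m ≈ 2.30 m ✓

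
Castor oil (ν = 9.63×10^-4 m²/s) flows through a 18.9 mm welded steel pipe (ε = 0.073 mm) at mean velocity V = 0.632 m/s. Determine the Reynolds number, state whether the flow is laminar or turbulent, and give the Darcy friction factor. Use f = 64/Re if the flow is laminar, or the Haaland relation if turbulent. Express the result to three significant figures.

Re = VD/ν = 0.6320·0.0189/9.63×10^-4 = 12.4
Re < 2300 → laminar → f = 64/Re = 5.160

Re ≈ 12.4; laminar; f = 64/Re ≈ 5.16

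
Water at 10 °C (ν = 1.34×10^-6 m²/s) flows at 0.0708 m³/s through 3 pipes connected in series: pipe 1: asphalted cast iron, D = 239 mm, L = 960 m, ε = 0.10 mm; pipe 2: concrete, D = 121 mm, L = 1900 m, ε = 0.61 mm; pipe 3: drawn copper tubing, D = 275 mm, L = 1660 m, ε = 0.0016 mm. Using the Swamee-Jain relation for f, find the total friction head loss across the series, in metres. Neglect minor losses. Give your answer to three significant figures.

Pipe 1: V = 1.578 m/s, Re = 2.81×10^5, ε/D = 4.18×10^-4, f = 0.01793, h_1 = f(L/D)V²/2g = 9.144 m
Pipe 2: V = 6.157 m/s, Re = 5.56×10^5, ε/D = 0.00504, f = 0.03070, h_2 = f(L/D)V²/2g = 931.5 m
Pipe 3: V = 1.192 m/s, Re = 2.45×10^5, ε/D = 5.82×10^-6, f = 0.01500, h_3 = f(L/D)V²/2g = 6.558 m
Series → Q common, losses add: H = Σh = 947.3 m

H ≈ 947 m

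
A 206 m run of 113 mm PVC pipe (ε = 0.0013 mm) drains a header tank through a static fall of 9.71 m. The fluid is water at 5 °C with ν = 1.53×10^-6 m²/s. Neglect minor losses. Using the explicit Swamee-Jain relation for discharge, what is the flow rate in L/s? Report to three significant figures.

Swamee-Jain (Type II): Q = -0.965·√(gD⁵h_f/L)·ln[ε/(3.7D) + √(3.17ν²L/(gD³h_f))]
√(gD⁵h_f/L) = √(9.81·0.113⁵·9.71/206) = 0.002919
ε/(3.7D) = 3.11×10^-6; √(3.17ν²L/(gD³h_f)) = 1.05×10^-4
Q = -0.965·0.002919·ln(1.086×10^-4) = 0.02571 m³/s
Check: V = 2.56 m/s, Re = 1.89×10^5, f = 0.01580, h_f = 9.65 m ≈ 9.71 m ✓

Q ≈ 25.7 L/s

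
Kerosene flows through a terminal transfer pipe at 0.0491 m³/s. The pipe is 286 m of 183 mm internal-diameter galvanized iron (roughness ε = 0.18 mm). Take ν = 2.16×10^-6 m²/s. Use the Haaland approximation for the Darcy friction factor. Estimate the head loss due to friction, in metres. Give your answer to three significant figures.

V = 4Q/(πD²) = 4·0.0491/(π·0.183²) = 1.867 m/s
Re = VD/ν = 1.867·0.183/2.16×10^-6 = 1.58×10^5 → turbulent
ε/D = 0.18/183 = 9.84×10^-4
Haaland: f = 0.02114
h_f = f(L/D)V²/(2g) = 0.02114·(286/0.183)·1.867²/(2·9.81) = 5.869 m

h_f ≈ 5.87 m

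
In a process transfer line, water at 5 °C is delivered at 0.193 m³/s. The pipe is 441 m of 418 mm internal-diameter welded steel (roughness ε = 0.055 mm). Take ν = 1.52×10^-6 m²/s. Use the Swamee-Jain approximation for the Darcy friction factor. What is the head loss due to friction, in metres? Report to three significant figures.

V = 4Q/(πD²) = 4·0.193/(π·0.418²) = 1.406 m/s
Re = VD/ν = 1.406·0.418/1.52×10^-6 = 3.87×10^5 → turbulent
ε/D = 0.055/418 = 1.32×10^-4
Swamee-Jain: f = 0.01525
h_f = f(L/D)V²/(2g) = 0.01525·(441/0.418)·1.406²/(2·9.81) = 1.622 m

h_f ≈ 1.62 m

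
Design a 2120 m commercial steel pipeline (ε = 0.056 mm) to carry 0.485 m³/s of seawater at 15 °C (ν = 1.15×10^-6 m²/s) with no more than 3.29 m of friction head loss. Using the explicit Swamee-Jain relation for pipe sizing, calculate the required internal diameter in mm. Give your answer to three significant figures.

Swamee-Jain (Type III): D = 0.66·[ε^1.25·(LQ²/(gh_f))^4.75 + ν·Q^9.4·(L/(gh_f))^5.2]^0.04
LQ²/(gh_f) = 15.45; L/(gh_f) = 65.69
Term 1 = ε^1.25·(…)^4.75 = 2.15; Term 2 = ν·Q^9.4·(…)^5.2 = 3.61
D = 0.66·(2.15 + 3.61)^0.04 = 0.7079 m = 708 mm
Check: V = 1.23 m/s, Re = 7.59×10^5, f = 0.01355, h_f = 3.14 m ≈ 3.29 m ✓

D ≈ 708 mm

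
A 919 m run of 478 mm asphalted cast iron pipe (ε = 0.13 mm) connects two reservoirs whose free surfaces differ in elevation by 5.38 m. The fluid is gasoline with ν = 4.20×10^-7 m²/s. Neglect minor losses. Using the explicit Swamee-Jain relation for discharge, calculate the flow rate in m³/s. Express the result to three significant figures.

Q ≈ 0.343 m³/s

Swamee-Jain (Type II): Q = -0.965·√(gD⁵h_f/L)·ln[ε/(3.7D) + √(3.17ν²L/(gD³h_f))]
√(gD⁵h_f/L) = √(9.81·0.478⁵·5.38/919) = 0.03786
ε/(3.7D) = 7.35×10^-5; √(3.17ν²L/(gD³h_f)) = 9.44×10^-6
Q = -0.965·0.03786·ln(8.295×10^-5) = 0.3433 m³/s
Check: V = 1.91 m/s, Re = 2.18×10^6, f = 0.01508, h_f = 5.41 m ≈ 5.38 m ✓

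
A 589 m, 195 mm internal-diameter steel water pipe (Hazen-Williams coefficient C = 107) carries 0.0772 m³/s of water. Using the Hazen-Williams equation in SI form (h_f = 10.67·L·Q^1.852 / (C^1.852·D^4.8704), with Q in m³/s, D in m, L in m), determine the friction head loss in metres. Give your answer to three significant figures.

h_f = 10.67·589·0.0772^1.852 / (107^1.852·0.195^4.8704) = 27.39 m

h_f ≈ 27.4 m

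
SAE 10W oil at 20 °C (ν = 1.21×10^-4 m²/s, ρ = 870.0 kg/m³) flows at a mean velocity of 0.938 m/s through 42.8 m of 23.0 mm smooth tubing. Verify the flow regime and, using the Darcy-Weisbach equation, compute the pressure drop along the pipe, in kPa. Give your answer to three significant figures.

Δp ≈ 256 kPa

Re = VD/ν = 0.938·0.02300/1.21×10^-4 = 178 → laminar (Re < 2300)
f = 64/Re = 0.3590
h_f = f(L/D)V²/(2g) = 0.3590·(42.8/0.02300)·0.938²/(2·9.81) = 29.95 m
Δp = ρg·h_f = 870.0·9.81·29.95 = 255.6 kPa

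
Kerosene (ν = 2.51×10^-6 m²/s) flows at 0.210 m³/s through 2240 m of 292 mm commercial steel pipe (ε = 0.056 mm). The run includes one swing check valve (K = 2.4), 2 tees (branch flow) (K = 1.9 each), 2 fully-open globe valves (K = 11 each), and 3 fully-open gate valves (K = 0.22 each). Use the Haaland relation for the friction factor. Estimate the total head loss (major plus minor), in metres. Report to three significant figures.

H_L ≈ 74.7 m

V = 4Q/(πD²) = 3.136 m/s; V²/2g = 0.5012 m
Re = 3.65×10^5, ε/D = 1.92×10^-4 → f = 0.01567 (Haaland)
Major: h_f = f(L/D)·V²/2g = 0.01567·7671·0.5012 = 60.23 m
Minor: ΣK = 28.9; h_m = ΣK·V²/2g = 14.47 m
Total H_L = 60.23 + 14.47 = 74.70 m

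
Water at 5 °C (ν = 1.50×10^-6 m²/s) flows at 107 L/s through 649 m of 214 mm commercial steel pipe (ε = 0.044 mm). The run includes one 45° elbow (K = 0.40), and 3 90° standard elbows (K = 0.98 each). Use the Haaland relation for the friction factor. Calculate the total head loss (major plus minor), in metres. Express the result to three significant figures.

V = 4Q/(πD²) = 2.975 m/s; V²/2g = 0.4511 m
Re = 4.24×10^5, ε/D = 2.06×10^-4 → f = 0.01556 (Haaland)
Major: h_f = f(L/D)·V²/2g = 0.01556·3033·0.4511 = 21.28 m
Minor: ΣK = 3.34; h_m = ΣK·V²/2g = 1.507 m
Total H_L = 21.28 + 1.507 = 22.79 m

H_L ≈ 22.8 m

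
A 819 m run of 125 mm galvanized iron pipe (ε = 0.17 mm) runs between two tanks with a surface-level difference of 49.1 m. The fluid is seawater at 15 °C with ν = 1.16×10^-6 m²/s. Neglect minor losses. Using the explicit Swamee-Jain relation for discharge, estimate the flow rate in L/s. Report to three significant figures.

Swamee-Jain (Type II): Q = -0.965·√(gD⁵h_f/L)·ln[ε/(3.7D) + √(3.17ν²L/(gD³h_f))]
√(gD⁵h_f/L) = √(9.81·0.125⁵·49.1/819) = 0.004237
ε/(3.7D) = 3.68×10^-4; √(3.17ν²L/(gD³h_f)) = 6.09×10^-5
Q = -0.965·0.004237·ln(4.285×10^-4) = 0.03171 m³/s
Check: V = 2.58 m/s, Re = 2.78×10^5, f = 0.02219, h_f = 49.5 m ≈ 49.1 m ✓

Q ≈ 31.7 L/s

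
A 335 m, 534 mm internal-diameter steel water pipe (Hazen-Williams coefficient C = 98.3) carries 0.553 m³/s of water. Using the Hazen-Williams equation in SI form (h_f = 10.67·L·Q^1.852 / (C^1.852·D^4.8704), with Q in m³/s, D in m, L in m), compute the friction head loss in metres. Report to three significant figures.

h_f ≈ 5.17 m

h_f = 10.67·335·0.553^1.852 / (98.3^1.852·0.534^4.8704) = 5.170 m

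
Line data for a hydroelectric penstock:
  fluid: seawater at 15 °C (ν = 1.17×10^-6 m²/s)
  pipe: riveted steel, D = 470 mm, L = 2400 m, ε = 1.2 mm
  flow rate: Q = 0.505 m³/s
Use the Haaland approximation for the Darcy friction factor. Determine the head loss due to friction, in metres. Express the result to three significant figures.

V = 4Q/(πD²) = 4·0.505/(π·0.470²) = 2.911 m/s
Re = VD/ν = 2.911·0.470/1.17×10^-6 = 1.17×10^6 → turbulent
ε/D = 1.2/470 = 0.00255
Haaland: f = 0.02519
h_f = f(L/D)V²/(2g) = 0.02519·(2400/0.470)·2.911²/(2·9.81) = 55.54 m

h_f ≈ 55.5 m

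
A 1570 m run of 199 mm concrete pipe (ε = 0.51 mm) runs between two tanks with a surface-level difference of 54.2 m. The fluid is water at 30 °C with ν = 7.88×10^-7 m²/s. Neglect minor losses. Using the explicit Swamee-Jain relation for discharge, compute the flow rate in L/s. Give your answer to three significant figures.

Swamee-Jain (Type II): Q = -0.965·√(gD⁵h_f/L)·ln[ε/(3.7D) + √(3.17ν²L/(gD³h_f))]
√(gD⁵h_f/L) = √(9.81·0.199⁵·54.2/1570) = 0.01028
ε/(3.7D) = 6.93×10^-4; √(3.17ν²L/(gD³h_f)) = 2.72×10^-5
Q = -0.965·0.01028·ln(7.198×10^-4) = 0.07179 m³/s
Check: V = 2.31 m/s, Re = 5.83×10^5, f = 0.02541, h_f = 54.4 m ≈ 54.2 m ✓

Q ≈ 71.8 L/s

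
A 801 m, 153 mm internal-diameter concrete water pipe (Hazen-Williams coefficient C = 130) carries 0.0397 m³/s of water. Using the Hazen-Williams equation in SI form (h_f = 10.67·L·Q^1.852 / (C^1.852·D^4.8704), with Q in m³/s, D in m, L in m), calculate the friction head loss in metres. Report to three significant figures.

h_f ≈ 24.7 m

h_f = 10.67·801·0.0397^1.852 / (130^1.852·0.153^4.8704) = 24.70 m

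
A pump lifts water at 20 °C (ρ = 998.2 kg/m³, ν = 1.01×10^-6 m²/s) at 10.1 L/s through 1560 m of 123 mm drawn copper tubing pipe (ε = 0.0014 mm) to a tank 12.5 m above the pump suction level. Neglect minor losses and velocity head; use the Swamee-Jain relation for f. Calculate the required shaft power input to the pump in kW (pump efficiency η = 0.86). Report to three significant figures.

V = 4Q/(πD²) = 0.8500 m/s; Re = 1.04×10^5; ε/D = 1.14×10^-5; f = 0.01781
h_f = f(L/D)V²/2g = 8.316 m
Total head H = z + h_f = 12.5 + 8.316 = 20.82 m
P_hyd = ρgQH = 998.2·9.81·0.0101·20.82 = 2.059 kW
P_shaft = P_hyd/η = 2.059/0.86 = 2.394 kW

P_shaft ≈ 2.39 kW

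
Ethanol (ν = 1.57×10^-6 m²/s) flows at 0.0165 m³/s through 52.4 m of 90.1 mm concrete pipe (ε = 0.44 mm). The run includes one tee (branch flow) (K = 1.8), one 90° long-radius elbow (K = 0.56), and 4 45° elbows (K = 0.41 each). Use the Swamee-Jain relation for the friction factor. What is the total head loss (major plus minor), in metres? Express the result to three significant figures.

V = 4Q/(πD²) = 2.588 m/s; V²/2g = 0.3413 m
Re = 1.49×10^5, ε/D = 0.00488 → f = 0.03101 (Swamee-Jain)
Major: h_f = f(L/D)·V²/2g = 0.03101·581.6·0.3413 = 6.155 m
Minor: ΣK = 4.00; h_m = ΣK·V²/2g = 1.365 m
Total H_L = 6.155 + 1.365 = 7.521 m

H_L ≈ 7.52 m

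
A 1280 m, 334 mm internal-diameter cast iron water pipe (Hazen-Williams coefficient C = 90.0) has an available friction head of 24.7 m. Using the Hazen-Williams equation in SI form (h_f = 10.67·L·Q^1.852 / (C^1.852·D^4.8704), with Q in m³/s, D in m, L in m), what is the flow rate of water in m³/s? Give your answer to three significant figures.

Rearranging: Q = [h_f·C^1.852·D^4.8704 / (10.67·L)]^(1/1.852)
Q = [24.7·90.0^1.852·0.334^4.8704 / (10.67·1280)]^0.540 = 0.1663 m³/s

Q ≈ 0.166 m³/s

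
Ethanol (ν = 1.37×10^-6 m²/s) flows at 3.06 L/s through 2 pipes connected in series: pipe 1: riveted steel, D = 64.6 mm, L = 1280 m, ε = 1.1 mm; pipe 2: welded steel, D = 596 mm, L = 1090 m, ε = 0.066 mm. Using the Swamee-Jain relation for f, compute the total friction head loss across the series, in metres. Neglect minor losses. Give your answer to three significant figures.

Pipe 1: V = 0.9336 m/s, Re = 4.40×10^4, ε/D = 0.0170, f = 0.04715, h_1 = f(L/D)V²/2g = 41.51 m
Pipe 2: V = 0.01097 m/s, Re = 4770, ε/D = 1.11×10^-4, f = 0.03853, h_2 = f(L/D)V²/2g = 4.321×10^-4 m
Series → Q common, losses add: H = Σh = 41.51 m

H ≈ 41.5 m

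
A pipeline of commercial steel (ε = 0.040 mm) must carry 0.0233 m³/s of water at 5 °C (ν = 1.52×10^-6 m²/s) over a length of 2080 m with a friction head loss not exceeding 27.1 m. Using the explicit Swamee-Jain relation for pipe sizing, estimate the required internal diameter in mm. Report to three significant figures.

Swamee-Jain (Type III): D = 0.66·[ε^1.25·(LQ²/(gh_f))^4.75 + ν·Q^9.4·(L/(gh_f))^5.2]^0.04
LQ²/(gh_f) = 0.004248; L/(gh_f) = 7.824
Term 1 = ε^1.25·(…)^4.75 = 1.72×10^-17; Term 2 = ν·Q^9.4·(…)^5.2 = 3.03×10^-17
D = 0.66·(1.72×10^-17 + 3.03×10^-17)^0.04 = 0.1468 m = 147 mm
Check: V = 1.38 m/s, Re = 1.33×10^5, f = 0.01857, h_f = 25.4 m ≈ 27.1 m ✓

D ≈ 147 mm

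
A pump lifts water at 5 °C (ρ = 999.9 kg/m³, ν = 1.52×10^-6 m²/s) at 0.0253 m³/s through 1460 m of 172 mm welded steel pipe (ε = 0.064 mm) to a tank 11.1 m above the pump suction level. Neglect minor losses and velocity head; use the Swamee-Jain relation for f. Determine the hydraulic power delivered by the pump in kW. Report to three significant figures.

P_hyd ≈ 5.21 kW

V = 4Q/(πD²) = 1.089 m/s; Re = 1.23×10^5; ε/D = 3.72×10^-4; f = 0.01929
h_f = f(L/D)V²/2g = 9.893 m
Total head H = z + h_f = 11.1 + 9.893 = 20.99 m
P_hyd = ρgQH = 999.9·9.81·0.0253·20.99 = 5.210 kW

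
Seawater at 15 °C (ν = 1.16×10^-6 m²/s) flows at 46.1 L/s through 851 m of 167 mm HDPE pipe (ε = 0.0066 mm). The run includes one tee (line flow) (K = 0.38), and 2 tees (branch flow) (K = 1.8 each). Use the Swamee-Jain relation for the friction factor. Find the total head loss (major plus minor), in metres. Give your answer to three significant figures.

V = 4Q/(πD²) = 2.105 m/s; V²/2g = 0.2258 m
Re = 3.03×10^5, ε/D = 3.95×10^-5 → f = 0.01480 (Swamee-Jain)
Major: h_f = f(L/D)·V²/2g = 0.01480·5096·0.2258 = 17.03 m
Minor: ΣK = 3.98; h_m = ΣK·V²/2g = 0.8985 m
Total H_L = 17.03 + 0.8985 = 17.92 m

H_L ≈ 17.9 m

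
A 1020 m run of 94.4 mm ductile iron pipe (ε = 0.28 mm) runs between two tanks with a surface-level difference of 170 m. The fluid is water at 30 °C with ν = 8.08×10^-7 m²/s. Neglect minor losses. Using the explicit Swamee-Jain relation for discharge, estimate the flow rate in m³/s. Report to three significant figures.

Q ≈ 0.0239 m³/s

Swamee-Jain (Type II): Q = -0.965·√(gD⁵h_f/L)·ln[ε/(3.7D) + √(3.17ν²L/(gD³h_f))]
√(gD⁵h_f/L) = √(9.81·0.0944⁵·170/1020) = 0.003501
ε/(3.7D) = 8.02×10^-4; √(3.17ν²L/(gD³h_f)) = 3.88×10^-5
Q = -0.965·0.003501·ln(8.404×10^-4) = 0.02392 m³/s
Check: V = 3.42 m/s, Re = 3.99×10^5, f = 0.02655, h_f = 171 m ≈ 170 m ✓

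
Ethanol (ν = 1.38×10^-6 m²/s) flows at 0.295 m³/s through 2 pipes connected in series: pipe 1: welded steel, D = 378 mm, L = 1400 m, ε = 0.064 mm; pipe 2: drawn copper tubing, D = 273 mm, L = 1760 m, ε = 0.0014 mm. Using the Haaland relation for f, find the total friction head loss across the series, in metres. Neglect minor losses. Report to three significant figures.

Pipe 1: V = 2.629 m/s, Re = 7.20×10^5, ε/D = 1.69×10^-4, f = 0.01455, h_1 = f(L/D)V²/2g = 18.99 m
Pipe 2: V = 5.040 m/s, Re = 9.97×10^5, ε/D = 5.13×10^-6, f = 0.01168, h_2 = f(L/D)V²/2g = 97.48 m
Series → Q common, losses add: H = Σh = 116.5 m

H ≈ 116 m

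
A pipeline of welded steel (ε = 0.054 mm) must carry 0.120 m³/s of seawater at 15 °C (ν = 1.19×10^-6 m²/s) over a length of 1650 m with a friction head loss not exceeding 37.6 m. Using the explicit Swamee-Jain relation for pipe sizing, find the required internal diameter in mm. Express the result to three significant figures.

D ≈ 245 mm

Swamee-Jain (Type III): D = 0.66·[ε^1.25·(LQ²/(gh_f))^4.75 + ν·Q^9.4·(L/(gh_f))^5.2]^0.04
LQ²/(gh_f) = 0.06442; L/(gh_f) = 4.473
Term 1 = ε^1.25·(…)^4.75 = 1.02×10^-11; Term 2 = ν·Q^9.4·(…)^5.2 = 6.35×10^-12
D = 0.66·(1.02×10^-11 + 6.35×10^-12)^0.04 = 0.2445 m = 245 mm
Check: V = 2.56 m/s, Re = 5.25×10^5, f = 0.01564, h_f = 35.1 m ≈ 37.6 m ✓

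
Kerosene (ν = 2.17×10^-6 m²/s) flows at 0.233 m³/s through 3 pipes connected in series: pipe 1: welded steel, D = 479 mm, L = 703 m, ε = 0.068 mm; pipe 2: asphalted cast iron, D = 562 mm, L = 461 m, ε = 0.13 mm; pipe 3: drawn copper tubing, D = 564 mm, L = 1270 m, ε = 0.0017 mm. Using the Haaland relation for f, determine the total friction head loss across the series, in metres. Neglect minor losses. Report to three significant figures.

Pipe 1: V = 1.293 m/s, Re = 2.85×10^5, ε/D = 1.42×10^-4, f = 0.01569, h_1 = f(L/D)V²/2g = 1.962 m
Pipe 2: V = 0.9393 m/s, Re = 2.43×10^5, ε/D = 2.31×10^-4, f = 0.01668, h_2 = f(L/D)V²/2g = 0.6152 m
Pipe 3: V = 0.9326 m/s, Re = 2.42×10^5, ε/D = 3.01×10^-6, f = 0.01495, h_3 = f(L/D)V²/2g = 1.493 m
Series → Q common, losses add: H = Σh = 4.070 m

H ≈ 4.07 m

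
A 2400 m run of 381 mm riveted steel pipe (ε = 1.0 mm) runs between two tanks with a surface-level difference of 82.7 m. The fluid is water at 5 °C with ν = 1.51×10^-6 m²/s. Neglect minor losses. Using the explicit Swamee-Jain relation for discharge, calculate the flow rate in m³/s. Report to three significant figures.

Swamee-Jain (Type II): Q = -0.965·√(gD⁵h_f/L)·ln[ε/(3.7D) + √(3.17ν²L/(gD³h_f))]
√(gD⁵h_f/L) = √(9.81·0.381⁵·82.7/2400) = 0.05209
ε/(3.7D) = 7.09×10^-4; √(3.17ν²L/(gD³h_f)) = 1.97×10^-5
Q = -0.965·0.05209·ln(7.290×10^-4) = 0.3632 m³/s
Check: V = 3.19 m/s, Re = 8.04×10^5, f = 0.02548, h_f = 83.0 m ≈ 82.7 m ✓

Q ≈ 0.363 m³/s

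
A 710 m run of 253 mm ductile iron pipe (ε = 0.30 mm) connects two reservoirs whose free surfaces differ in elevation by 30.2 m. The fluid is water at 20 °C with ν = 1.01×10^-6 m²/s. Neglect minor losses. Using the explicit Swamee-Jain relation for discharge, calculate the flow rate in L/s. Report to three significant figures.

Swamee-Jain (Type II): Q = -0.965·√(gD⁵h_f/L)·ln[ε/(3.7D) + √(3.17ν²L/(gD³h_f))]
√(gD⁵h_f/L) = √(9.81·0.253⁵·30.2/710) = 0.02080
ε/(3.7D) = 3.20×10^-4; √(3.17ν²L/(gD³h_f)) = 2.19×10^-5
Q = -0.965·0.02080·ln(3.424×10^-4) = 0.1601 m³/s
Check: V = 3.19 m/s, Re = 7.98×10^5, f = 0.02091, h_f = 30.3 m ≈ 30.2 m ✓

Q ≈ 160 L/s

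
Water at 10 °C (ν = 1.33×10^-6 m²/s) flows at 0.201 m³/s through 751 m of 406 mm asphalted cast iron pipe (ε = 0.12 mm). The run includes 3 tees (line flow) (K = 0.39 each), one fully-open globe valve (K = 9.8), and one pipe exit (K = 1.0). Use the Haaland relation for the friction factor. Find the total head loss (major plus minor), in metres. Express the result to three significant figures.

V = 4Q/(πD²) = 1.553 m/s; V²/2g = 0.1229 m
Re = 4.74×10^5, ε/D = 2.96×10^-4 → f = 0.01618 (Haaland)
Major: h_f = f(L/D)·V²/2g = 0.01618·1850·0.1229 = 3.676 m
Minor: ΣK = 12.0; h_m = ΣK·V²/2g = 1.471 m
Total H_L = 3.676 + 1.471 = 5.147 m

H_L ≈ 5.15 m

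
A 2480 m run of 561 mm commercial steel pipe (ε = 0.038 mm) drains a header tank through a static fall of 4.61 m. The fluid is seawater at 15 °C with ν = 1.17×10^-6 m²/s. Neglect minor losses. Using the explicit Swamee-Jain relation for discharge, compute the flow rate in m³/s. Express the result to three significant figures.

Q ≈ 0.301 m³/s

Swamee-Jain (Type II): Q = -0.965·√(gD⁵h_f/L)·ln[ε/(3.7D) + √(3.17ν²L/(gD³h_f))]
√(gD⁵h_f/L) = √(9.81·0.561⁵·4.61/2480) = 0.03183
ε/(3.7D) = 1.83×10^-5; √(3.17ν²L/(gD³h_f)) = 3.67×10^-5
Q = -0.965·0.03183·ln(5.502×10^-5) = 0.3013 m³/s
Check: V = 1.22 m/s, Re = 5.84×10^5, f = 0.01380, h_f = 4.62 m ≈ 4.61 m ✓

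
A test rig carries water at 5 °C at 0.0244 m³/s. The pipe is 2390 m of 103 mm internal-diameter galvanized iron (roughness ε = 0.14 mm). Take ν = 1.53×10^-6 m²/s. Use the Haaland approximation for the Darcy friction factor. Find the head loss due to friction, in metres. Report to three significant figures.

h_f ≈ 226 m

V = 4Q/(πD²) = 4·0.0244/(π·0.103²) = 2.928 m/s
Re = VD/ν = 2.928·0.103/1.53×10^-6 = 1.97×10^5 → turbulent
ε/D = 0.14/103 = 0.00136
Haaland: f = 0.02226
h_f = f(L/D)V²/(2g) = 0.02226·(2390/0.103)·2.928²/(2·9.81) = 225.7 m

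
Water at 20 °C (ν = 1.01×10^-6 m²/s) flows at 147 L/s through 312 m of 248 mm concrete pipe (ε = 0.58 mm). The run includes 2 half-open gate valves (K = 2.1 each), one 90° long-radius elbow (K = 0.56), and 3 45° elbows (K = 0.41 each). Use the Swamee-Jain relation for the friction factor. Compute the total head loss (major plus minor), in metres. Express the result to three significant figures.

V = 4Q/(πD²) = 3.043 m/s; V²/2g = 0.4720 m
Re = 7.47×10^5, ε/D = 0.00234 → f = 0.02473 (Swamee-Jain)
Major: h_f = f(L/D)·V²/2g = 0.02473·1258·0.4720 = 14.69 m
Minor: ΣK = 5.99; h_m = ΣK·V²/2g = 2.827 m
Total H_L = 14.69 + 2.827 = 17.51 m

H_L ≈ 17.5 m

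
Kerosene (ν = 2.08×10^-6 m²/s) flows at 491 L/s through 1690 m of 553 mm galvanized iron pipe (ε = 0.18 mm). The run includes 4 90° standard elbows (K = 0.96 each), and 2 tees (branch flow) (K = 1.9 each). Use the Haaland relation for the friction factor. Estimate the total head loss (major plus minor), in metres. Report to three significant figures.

H_L ≈ 12.2 m

V = 4Q/(πD²) = 2.044 m/s; V²/2g = 0.2130 m
Re = 5.44×10^5, ε/D = 3.25×10^-4 → f = 0.01628 (Haaland)
Major: h_f = f(L/D)·V²/2g = 0.01628·3056·0.2130 = 10.59 m
Minor: ΣK = 7.64; h_m = ΣK·V²/2g = 1.627 m
Total H_L = 10.59 + 1.627 = 12.22 m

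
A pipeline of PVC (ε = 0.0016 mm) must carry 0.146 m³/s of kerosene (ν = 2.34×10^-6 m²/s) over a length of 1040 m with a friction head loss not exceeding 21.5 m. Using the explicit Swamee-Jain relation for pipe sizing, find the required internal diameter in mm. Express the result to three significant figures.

D ≈ 266 mm

Swamee-Jain (Type III): D = 0.66·[ε^1.25·(LQ²/(gh_f))^4.75 + ν·Q^9.4·(L/(gh_f))^5.2]^0.04
LQ²/(gh_f) = 0.1051; L/(gh_f) = 4.931
Term 1 = ε^1.25·(…)^4.75 = 1.28×10^-12; Term 2 = ν·Q^9.4·(…)^5.2 = 1.31×10^-10
D = 0.66·(1.28×10^-12 + 1.31×10^-10)^0.04 = 0.2657 m = 266 mm
Check: V = 2.63 m/s, Re = 2.99×10^5, f = 0.01445, h_f = 20.0 m ≈ 21.5 m ✓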